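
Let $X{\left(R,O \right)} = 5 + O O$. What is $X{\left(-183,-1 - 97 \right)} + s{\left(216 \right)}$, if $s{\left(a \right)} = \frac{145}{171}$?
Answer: $\frac{1643284}{171} \approx 9609.8$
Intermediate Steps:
$s{\left(a \right)} = \frac{145}{171}$ ($s{\left(a \right)} = 145 \cdot \frac{1}{171} = \frac{145}{171}$)
$X{\left(R,O \right)} = 5 + O^{2}$
$X{\left(-183,-1 - 97 \right)} + s{\left(216 \right)} = \left(5 + \left(-1 - 97\right)^{2}\right) + \frac{145}{171} = \left(5 + \left(-98\right)^{2}\right) + \frac{145}{171} = \left(5 + 9604\right) + \frac{145}{171} = 9609 + \frac{145}{171} = \frac{1643284}{171}$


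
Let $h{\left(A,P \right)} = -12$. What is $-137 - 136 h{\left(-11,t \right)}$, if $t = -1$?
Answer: $1495$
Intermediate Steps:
$-137 - 136 h{\left(-11,t \right)} = -137 - -1632 = -137 + 1632 = 1495$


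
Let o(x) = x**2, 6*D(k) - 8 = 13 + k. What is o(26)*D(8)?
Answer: 9802/3 ≈ 3267.3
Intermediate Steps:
D(k) = 7/2 + k/6 (D(k) = 4/3 + (13 + k)/6 = 4/3 + (13/6 + k/6) = 7/2 + k/6)
o(26)*D(8) = 26**2*(7/2 + (1/6)*8) = 676*(7/2 + 4/3) = 676*(29/6) = 9802/3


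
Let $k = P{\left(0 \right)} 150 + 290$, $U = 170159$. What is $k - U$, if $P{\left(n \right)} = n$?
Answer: $-169869$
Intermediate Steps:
$k = 290$ ($k = 0 \cdot 150 + 290 = 0 + 290 = 290$)
$k - U = 290 - 170159 = -169869$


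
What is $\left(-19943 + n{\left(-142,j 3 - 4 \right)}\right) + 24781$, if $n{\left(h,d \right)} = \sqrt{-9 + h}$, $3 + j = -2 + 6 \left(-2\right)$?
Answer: $4838 + i \sqrt{151} \approx 4838.0 + 12.288 i$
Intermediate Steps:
$j = -17$ ($j = -3 + \left(-2 + 6 \left(-2\right)\right) = -3 - 14 = -17$)
$\left(-19943 + n{\left(-142,j 3 - 4 \right)}\right) + 24781 = \left(-19943 + \sqrt{-9 - 142}\right) + 24781 = \left(-19943 + \sqrt{-151}\right) + 24781 = \left(-19943 + i \sqrt{151}\right) + 24781 = 4838 + i \sqrt{151}$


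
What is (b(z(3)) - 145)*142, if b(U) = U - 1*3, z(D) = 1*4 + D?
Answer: -20022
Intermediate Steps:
z(D) = 4 + D
b(U) = -3 + U (b(U) = U - 3 = -3 + U)
(b(z(3)) - 145)*142 = ((-3 + (4 + 3)) - 145)*142 = ((-3 + 7) - 145)*142 = (4 - 145)*142 = -141*142 = -20022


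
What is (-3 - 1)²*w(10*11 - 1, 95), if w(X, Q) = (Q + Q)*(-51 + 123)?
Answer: 218880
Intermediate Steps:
w(X, Q) = 144*Q (w(X, Q) = (2*Q)*72 = 144*Q)
(-3 - 1)²*w(10*11 - 1, 95) = (-3 - 1)²*(144*95) = (-4)²*13680 = 16*13680 = 218880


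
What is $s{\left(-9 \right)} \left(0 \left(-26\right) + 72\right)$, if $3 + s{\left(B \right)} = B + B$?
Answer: $-1512$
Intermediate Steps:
$s{\left(B \right)} = -3 + 2 B$ ($s{\left(B \right)} = -3 + \left(B + B\right) = -3 + 2 B$)
$s{\left(-9 \right)} \left(0 \left(-26\right) + 72\right) = \left(-3 + 2 \left(-9\right)\right) \left(0 \left(-26\right) + 72\right) = \left(-3 - 18\right) \left(0 + 72\right) = \left(-21\right) 72 = -1512$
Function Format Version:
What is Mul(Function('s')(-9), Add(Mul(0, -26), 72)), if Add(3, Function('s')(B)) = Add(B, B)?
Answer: -1512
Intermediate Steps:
Function('s')(B) = Add(-3, Mul(2, B)) (Function('s')(B) = Add(-3, Add(B, B)) = Add(-3, Mul(2, B)))
Mul(Function('s')(-9), Add(Mul(0, -26), 72)) = Mul(Add(-3, Mul(2, -9)), Add(Mul(0, -26), 72)) = Mul(Add(-3, -18), Add(0, 72)) = Mul(-21, 72) = -1512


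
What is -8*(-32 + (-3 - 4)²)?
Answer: -136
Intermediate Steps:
-8*(-32 + (-3 - 4)²) = -8*(-32 + (-7)²) = -8*(-32 + 49) = -8*17 = -136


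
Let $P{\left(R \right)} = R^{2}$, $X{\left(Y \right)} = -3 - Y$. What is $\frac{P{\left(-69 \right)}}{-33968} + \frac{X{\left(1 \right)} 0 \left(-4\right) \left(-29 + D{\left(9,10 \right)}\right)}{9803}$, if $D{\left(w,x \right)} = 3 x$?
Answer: $- \frac{4761}{33968} \approx -0.14016$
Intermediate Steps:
$\frac{P{\left(-69 \right)}}{-33968} + \frac{X{\left(1 \right)} 0 \left(-4\right) \left(-29 + D{\left(9,10 \right)}\right)}{9803} = \frac{\left(-69\right)^{2}}{-33968} + \frac{\left(-3 - 1\right) 0 \left(-4\right) \left(-29 + 3 \cdot 10\right)}{9803} = 4761 \left(- \frac{1}{33968}\right) + \left(-3 - 1\right) 0 \left(-4\right) \left(-29 + 30\right) \frac{1}{9803} = - \frac{4761}{33968} + \left(-4\right) 0 \left(-4\right) 1 \cdot \frac{1}{9803} = - \frac{4761}{33968} + 0 \left(-4\right) 1 \cdot \frac{1}{9803} = - \frac{4761}{33968} + 0 \cdot 1 \cdot \frac{1}{9803} = - \frac{4761}{33968} + 0 \cdot \frac{1}{9803} = - \frac{4761}{33968} + 0 = - \frac{4761}{33968}$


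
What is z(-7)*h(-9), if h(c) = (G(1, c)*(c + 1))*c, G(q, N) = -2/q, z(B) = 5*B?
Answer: 5040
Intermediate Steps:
h(c) = c*(-2 - 2*c) (h(c) = ((-2/1)*(c + 1))*c = ((-2*1)*(1 + c))*c = (-2*(1 + c))*c = (-2 - 2*c)*c = c*(-2 - 2*c))
z(-7)*h(-9) = (5*(-7))*(-2*(-9)*(1 - 9)) = -(-70)*(-9)*(-8) = -35*(-144) = 5040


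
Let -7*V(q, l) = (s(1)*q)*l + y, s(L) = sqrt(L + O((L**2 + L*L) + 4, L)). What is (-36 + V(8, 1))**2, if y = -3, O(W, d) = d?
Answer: 62129/49 + 3984*sqrt(2)/49 ≈ 1382.9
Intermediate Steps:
s(L) = sqrt(2)*sqrt(L) (s(L) = sqrt(L + L) = sqrt(2*L) = sqrt(2)*sqrt(L))
V(q, l) = 3/7 - l*q*sqrt(2)/7 (V(q, l) = -(((sqrt(2)*sqrt(1))*q)*l - 3)/7 = -(((sqrt(2)*1)*q)*l - 3)/7 = -((sqrt(2)*q)*l - 3)/7 = -((q*sqrt(2))*l - 3)/7 = -(l*q*sqrt(2) - 3)/7 = -(-3 + l*q*sqrt(2))/7 = 3/7 - l*q*sqrt(2)/7)
(-36 + V(8, 1))**2 = (-36 + (3/7 - 1/7*1*8*sqrt(2)))**2 = (-36 + (3/7 - 8*sqrt(2)/7))**2 = (-249/7 - 8*sqrt(2)/7)**2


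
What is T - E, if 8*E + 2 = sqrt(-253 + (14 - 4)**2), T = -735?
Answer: -2939/4 - 3*I*sqrt(17)/8 ≈ -734.75 - 1.5462*I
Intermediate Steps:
E = -1/4 + 3*I*sqrt(17)/8 (E = -1/4 + sqrt(-253 + (14 - 4)**2)/8 = -1/4 + sqrt(-253 + 10**2)/8 = -1/4 + sqrt(-253 + 100)/8 = -1/4 + sqrt(-153)/8 = -1/4 + (3*I*sqrt(17))/8 = -1/4 + 3*I*sqrt(17)/8 ≈ -0.25 + 1.5462*I)
T - E = -735 - (-1/4 + 3*I*sqrt(17)/8) = -735 + (1/4 - 3*I*sqrt(17)/8) = -2939/4 - 3*I*sqrt(17)/8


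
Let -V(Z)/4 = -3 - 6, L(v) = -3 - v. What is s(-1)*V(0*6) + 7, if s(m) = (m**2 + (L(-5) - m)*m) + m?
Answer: -101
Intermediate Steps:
V(Z) = 36 (V(Z) = -4*(-3 - 6) = -4*(-9) = 36)
s(m) = m + m**2 + m*(2 - m) (s(m) = (m**2 + ((-3 - 1*(-5)) - m)*m) + m = (m**2 + ((-3 + 5) - m)*m) + m = (m**2 + (2 - m)*m) + m = (m**2 + m*(2 - m)) + m = m + m**2 + m*(2 - m))
s(-1)*V(0*6) + 7 = (3*(-1))*36 + 7 = -3*36 + 7 = -108 + 7 = -101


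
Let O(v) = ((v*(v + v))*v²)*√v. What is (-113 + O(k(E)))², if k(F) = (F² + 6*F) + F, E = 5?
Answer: 40310784000012769 - 11715840000*√15 ≈ 4.0311e+16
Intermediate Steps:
k(F) = F² + 7*F
O(v) = 2*v^(9/2) (O(v) = ((v*(2*v))*v²)*√v = ((2*v²)*v²)*√v = (2*v⁴)*√v = 2*v^(9/2))
(-113 + O(k(E)))² = (-113 + 2*(5*(7 + 5))^(9/2))² = (-113 + 2*(5*12)^(9/2))² = (-113 + 2*60^(9/2))² = (-113 + 2*(25920000*√15))² = (-113 + 51840000*√15)²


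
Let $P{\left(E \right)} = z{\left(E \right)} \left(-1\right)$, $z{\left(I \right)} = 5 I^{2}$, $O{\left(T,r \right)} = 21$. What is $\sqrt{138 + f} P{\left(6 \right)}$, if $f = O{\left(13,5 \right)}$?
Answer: $- 180 \sqrt{159} \approx -2269.7$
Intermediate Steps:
$P{\left(E \right)} = - 5 E^{2}$ ($P{\left(E \right)} = 5 E^{2} \left(-1\right) = - 5 E^{2}$)
$f = 21$
$\sqrt{138 + f} P{\left(6 \right)} = \sqrt{138 + 21} \left(- 5 \cdot 6^{2}\right) = \sqrt{159} \left(\left(-5\right) 36\right) = \sqrt{159} \left(-180\right) = - 180 \sqrt{159}$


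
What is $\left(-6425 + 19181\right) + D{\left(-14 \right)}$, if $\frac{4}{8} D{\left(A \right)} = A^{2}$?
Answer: $13148$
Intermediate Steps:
$D{\left(A \right)} = 2 A^{2}$
$\left(-6425 + 19181\right) + D{\left(-14 \right)} = \left(-6425 + 19181\right) + 2 \left(-14\right)^{2} = 12756 + 2 \cdot 196 = 12756 + 392 = 13148$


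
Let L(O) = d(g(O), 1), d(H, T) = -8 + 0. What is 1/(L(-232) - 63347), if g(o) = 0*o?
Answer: -1/63355 ≈ -1.5784e-5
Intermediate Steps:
g(o) = 0
d(H, T) = -8
L(O) = -8
1/(L(-232) - 63347) = 1/(-8 - 63347) = 1/(-63355) = -1/63355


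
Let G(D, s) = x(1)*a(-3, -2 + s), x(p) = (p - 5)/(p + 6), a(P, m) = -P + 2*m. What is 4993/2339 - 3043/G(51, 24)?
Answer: 50761723/439732 ≈ 115.44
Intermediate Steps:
x(p) = (-5 + p)/(6 + p)
G(D, s) = 4/7 - 8*s/7 (G(D, s) = ((-5 + 1)/(6 + 1))*(-1*(-3) + 2*(-2 + s)) = (-4/7)*(3 + (-4 + 2*s)) = ((⅐)*(-4))*(-1 + 2*s) = -4*(-1 + 2*s)/7 = 4/7 - 8*s/7)
4993/2339 - 3043/G(51, 24) = 4993/2339 - 3043/(4/7 - 8/7*24) = 4993*(1/2339) - 3043/(4/7 - 192/7) = 4993/2339 - 3043/(-188/7) = 4993/2339 - 3043*(-7/188) = 4993/2339 + 21301/188 = 50761723/439732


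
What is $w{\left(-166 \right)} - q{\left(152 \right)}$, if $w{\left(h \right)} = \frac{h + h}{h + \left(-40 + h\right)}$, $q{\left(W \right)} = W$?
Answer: $- \frac{14053}{93} \approx -151.11$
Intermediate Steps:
$w{\left(h \right)} = \frac{2 h}{-40 + 2 h}$
$w{\left(-166 \right)} - q{\left(152 \right)} = - \frac{166}{-20 - 166} - 152 = - \frac{166}{-186} - 152 = \left(-166\right) \left(- \frac{1}{186}\right) - 152 = \frac{83}{93} - 152 = - \frac{14053}{93}$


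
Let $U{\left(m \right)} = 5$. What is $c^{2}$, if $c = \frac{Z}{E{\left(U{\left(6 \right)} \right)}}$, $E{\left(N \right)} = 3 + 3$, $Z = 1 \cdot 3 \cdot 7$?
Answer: $\frac{49}{4} \approx 12.25$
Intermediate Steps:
$Z = 21$ ($Z = 3 \cdot 7 = 21$)
$E{\left(N \right)} = 6$
$c = \frac{7}{2}$ ($c = \frac{21}{6} = 21 \cdot \frac{1}{6} = \frac{7}{2} \approx 3.5$)
$c^{2} = \left(\frac{7}{2}\right)^{2} = \frac{49}{4}$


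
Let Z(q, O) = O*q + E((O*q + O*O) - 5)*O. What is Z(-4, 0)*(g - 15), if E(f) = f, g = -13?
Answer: 0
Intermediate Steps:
Z(q, O) = O*q + O*(-5 + O² + O*q) (Z(q, O) = O*q + ((O*q + O*O) - 5)*O = O*q + ((O*q + O²) - 5)*O = O*q + ((O² + O*q) - 5)*O = O*q + (-5 + O² + O*q)*O = O*q + O*(-5 + O² + O*q))
Z(-4, 0)*(g - 15) = (0*(-5 - 4 + 0² + 0*(-4)))*(-13 - 15) = (0*(-5 - 4 + 0 + 0))*(-28) = (0*(-9))*(-28) = 0*(-28) = 0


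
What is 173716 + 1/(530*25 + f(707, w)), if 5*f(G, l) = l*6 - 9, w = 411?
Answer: 11935505217/68707 ≈ 1.7372e+5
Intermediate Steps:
f(G, l) = -9/5 + 6*l/5 (f(G, l) = (l*6 - 9)/5 = (6*l - 9)/5 = (-9 + 6*l)/5 = -9/5 + 6*l/5)
173716 + 1/(530*25 + f(707, w)) = 173716 + 1/(530*25 + (-9/5 + (6/5)*411)) = 173716 + 1/(13250 + (-9/5 + 2466/5)) = 173716 + 1/(13250 + 2457/5) = 173716 + 1/(68707/5) = 173716 + 5/68707 = 11935505217/68707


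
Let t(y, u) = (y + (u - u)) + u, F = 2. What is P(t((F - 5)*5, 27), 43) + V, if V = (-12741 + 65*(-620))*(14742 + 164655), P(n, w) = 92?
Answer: -9515396185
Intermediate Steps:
t(y, u) = u + y (t(y, u) = (y + 0) + u = y + u = u + y)
V = -9515396277 (V = (-12741 - 40300)*179397 = -53041*179397 = -9515396277)
P(t((F - 5)*5, 27), 43) + V = 92 - 9515396277 = -9515396185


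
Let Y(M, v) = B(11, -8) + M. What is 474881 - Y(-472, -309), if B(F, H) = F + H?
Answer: 475350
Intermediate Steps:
Y(M, v) = 3 + M (Y(M, v) = (11 - 8) + M = 3 + M)
474881 - Y(-472, -309) = 474881 - (3 - 472) = 474881 - 1*(-469) = 474881 + 469 = 475350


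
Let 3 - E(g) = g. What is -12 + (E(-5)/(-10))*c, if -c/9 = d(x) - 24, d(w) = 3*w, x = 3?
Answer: -120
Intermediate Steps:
E(g) = 3 - g
c = 135 (c = -9*(3*3 - 24) = -9*(9 - 24) = -9*(-15) = 135)
-12 + (E(-5)/(-10))*c = -12 + ((3 - 1*(-5))/(-10))*135 = -12 + ((3 + 5)*(-⅒))*135 = -12 + (8*(-⅒))*135 = -12 - ⅘*135 = -12 - 108 = -120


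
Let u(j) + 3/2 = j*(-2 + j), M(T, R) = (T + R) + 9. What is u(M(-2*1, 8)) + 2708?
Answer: 5803/2 ≈ 2901.5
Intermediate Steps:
M(T, R) = 9 + R + T (M(T, R) = (R + T) + 9 = 9 + R + T)
u(j) = -3/2 + j*(-2 + j)
u(M(-2*1, 8)) + 2708 = (-3/2 + (9 + 8 - 2*1)² - 2*(9 + 8 - 2*1)) + 2708 = (-3/2 + (9 + 8 - 2)² - 2*(9 + 8 - 2)) + 2708 = (-3/2 + 15² - 2*15) + 2708 = (-3/2 + 225 - 30) + 2708 = 387/2 + 2708 = 5803/2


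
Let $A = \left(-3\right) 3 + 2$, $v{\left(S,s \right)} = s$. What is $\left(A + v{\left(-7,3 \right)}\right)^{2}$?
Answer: $16$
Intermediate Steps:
$A = -7$ ($A = -9 + 2 = -7$)
$\left(A + v{\left(-7,3 \right)}\right)^{2} = \left(-7 + 3\right)^{2} = \left(-4\right)^{2} = 16$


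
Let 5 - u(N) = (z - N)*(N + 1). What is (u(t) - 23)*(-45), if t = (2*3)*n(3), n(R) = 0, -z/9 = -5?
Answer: 2835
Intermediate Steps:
z = 45 (z = -9*(-5) = 45)
t = 0 (t = (2*3)*0 = 6*0 = 0)
u(N) = 5 - (1 + N)*(45 - N) (u(N) = 5 - (45 - N)*(N + 1) = 5 - (45 - N)*(1 + N) = 5 - (1 + N)*(45 - N))
(u(t) - 23)*(-45) = ((-40 + 0² - 44*0) - 23)*(-45) = ((-40 + 0 + 0) - 23)*(-45) = (-40 - 23)*(-45) = -63*(-45) = 2835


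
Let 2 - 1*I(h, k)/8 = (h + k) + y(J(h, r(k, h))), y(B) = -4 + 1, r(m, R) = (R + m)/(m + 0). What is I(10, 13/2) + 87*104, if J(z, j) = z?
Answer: 8956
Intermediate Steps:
r(m, R) = (R + m)/m
y(B) = -3
I(h, k) = 40 - 8*h - 8*k (I(h, k) = 16 - 8*((h + k) - 3) = 16 - 8*(-3 + h + k) = 16 + (24 - 8*h - 8*k) = 40 - 8*h - 8*k)
I(10, 13/2) + 87*104 = (40 - 8*10 - 104/2) + 87*104 = (40 - 80 - 104/2) + 9048 = (40 - 80 - 8*13/2) + 9048 = (40 - 80 - 52) + 9048 = -92 + 9048 = 8956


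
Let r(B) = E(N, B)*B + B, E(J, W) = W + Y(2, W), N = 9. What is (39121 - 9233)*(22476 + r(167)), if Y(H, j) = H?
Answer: 1520283008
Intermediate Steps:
E(J, W) = 2 + W (E(J, W) = W + 2 = 2 + W)
r(B) = B + B*(2 + B) (r(B) = (2 + B)*B + B = B*(2 + B) + B = B + B*(2 + B))
(39121 - 9233)*(22476 + r(167)) = (39121 - 9233)*(22476 + 167*(3 + 167)) = 29888*(22476 + 167*170) = 29888*(22476 + 28390) = 29888*50866 = 1520283008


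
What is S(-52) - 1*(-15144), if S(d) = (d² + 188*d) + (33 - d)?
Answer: 8157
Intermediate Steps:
S(d) = 33 + d² + 187*d
S(-52) - 1*(-15144) = (33 + (-52)² + 187*(-52)) - 1*(-15144) = (33 + 2704 - 9724) + 15144 = -6987 + 15144 = 8157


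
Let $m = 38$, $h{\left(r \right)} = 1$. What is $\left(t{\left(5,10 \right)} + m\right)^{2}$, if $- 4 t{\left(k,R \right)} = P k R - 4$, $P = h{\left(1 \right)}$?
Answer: $\frac{2809}{4} \approx 702.25$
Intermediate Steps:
$P = 1$
$t{\left(k,R \right)} = 1 - \frac{R k}{4}$ ($t{\left(k,R \right)} = - \frac{1 k R - 4}{4} = - \frac{k R - 4}{4} = - \frac{R k - 4}{4} = - \frac{-4 + R k}{4} = 1 - \frac{R k}{4}$)
$\left(t{\left(5,10 \right)} + m\right)^{2} = \left(\left(1 - \frac{5}{2} \cdot 5\right) + 38\right)^{2} = \left(\left(1 - \frac{25}{2}\right) + 38\right)^{2} = \left(- \frac{23}{2} + 38\right)^{2} = \left(\frac{53}{2}\right)^{2} = \frac{2809}{4}$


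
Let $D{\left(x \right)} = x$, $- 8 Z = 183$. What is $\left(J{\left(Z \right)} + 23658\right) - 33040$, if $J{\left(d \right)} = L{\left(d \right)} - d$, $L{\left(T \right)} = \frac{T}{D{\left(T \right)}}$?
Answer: $- \frac{74865}{8} \approx -9358.1$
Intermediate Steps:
$Z = - \frac{183}{8}$ ($Z = \left(- \frac{1}{8}\right) 183 = - \frac{183}{8} \approx -22.875$)
$L{\left(T \right)} = 1$ ($L{\left(T \right)} = \frac{T}{T} = 1$)
$J{\left(d \right)} = 1 - d$
$\left(J{\left(Z \right)} + 23658\right) - 33040 = \left(\left(1 - - \frac{183}{8}\right) + 23658\right) - 33040 = \left(\left(1 + \frac{183}{8}\right) + 23658\right) - 33040 = \left(\frac{191}{8} + 23658\right) - 33040 = \frac{189455}{8} - 33040 = - \frac{74865}{8}$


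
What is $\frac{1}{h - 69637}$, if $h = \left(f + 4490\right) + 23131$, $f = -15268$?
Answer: $- \frac{1}{57284} \approx -1.7457 \cdot 10^{-5}$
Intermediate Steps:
$h = 12353$ ($h = \left(-15268 + 4490\right) + 23131 = -10778 + 23131 = 12353$)
$\frac{1}{h - 69637} = \frac{1}{12353 - 69637} = \frac{1}{-57284} = - \frac{1}{57284}$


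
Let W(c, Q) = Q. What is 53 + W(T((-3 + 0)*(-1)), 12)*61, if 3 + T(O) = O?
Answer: 785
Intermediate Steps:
T(O) = -3 + O
53 + W(T((-3 + 0)*(-1)), 12)*61 = 53 + 12*61 = 53 + 732 = 785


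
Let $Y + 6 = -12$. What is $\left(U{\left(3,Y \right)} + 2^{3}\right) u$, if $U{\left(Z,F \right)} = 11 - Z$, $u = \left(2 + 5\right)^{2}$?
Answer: $784$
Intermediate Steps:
$Y = -18$ ($Y = -6 - 12 = -18$)
$u = 49$ ($u = 7^{2} = 49$)
$\left(U{\left(3,Y \right)} + 2^{3}\right) u = \left(\left(11 - 3\right) + 2^{3}\right) 49 = \left(\left(11 - 3\right) + 8\right) 49 = \left(8 + 8\right) 49 = 16 \cdot 49 = 784$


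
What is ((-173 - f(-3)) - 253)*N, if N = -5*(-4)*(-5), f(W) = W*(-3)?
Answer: 43500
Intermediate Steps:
f(W) = -3*W
N = -100 (N = 20*(-5) = -100)
((-173 - f(-3)) - 253)*N = ((-173 - (-3)*(-3)) - 253)*(-100) = ((-173 - 1*9) - 253)*(-100) = ((-173 - 9) - 253)*(-100) = (-182 - 253)*(-100) = -435*(-100) = 43500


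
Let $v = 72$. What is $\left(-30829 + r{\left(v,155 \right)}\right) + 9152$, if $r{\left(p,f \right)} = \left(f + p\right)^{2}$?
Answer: $29852$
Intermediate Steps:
$\left(-30829 + r{\left(v,155 \right)}\right) + 9152 = \left(-30829 + \left(155 + 72\right)^{2}\right) + 9152 = \left(-30829 + 227^{2}\right) + 9152 = \left(-30829 + 51529\right) + 9152 = 20700 + 9152 = 29852$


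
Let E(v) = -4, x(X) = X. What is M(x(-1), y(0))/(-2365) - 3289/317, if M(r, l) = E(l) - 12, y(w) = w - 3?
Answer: -7773413/749705 ≈ -10.369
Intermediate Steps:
y(w) = -3 + w
M(r, l) = -16 (M(r, l) = -4 - 12 = -16)
M(x(-1), y(0))/(-2365) - 3289/317 = -16/(-2365) - 3289/317 = -16*(-1/2365) - 3289*1/317 = 16/2365 - 3289/317 = -7773413/749705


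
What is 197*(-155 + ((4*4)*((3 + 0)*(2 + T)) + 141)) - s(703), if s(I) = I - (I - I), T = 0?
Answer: 15451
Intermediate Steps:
s(I) = I (s(I) = I - 1*0 = I + 0 = I)
197*(-155 + ((4*4)*((3 + 0)*(2 + T)) + 141)) - s(703) = 197*(-155 + ((4*4)*((3 + 0)*(2 + 0)) + 141)) - 1*703 = 197*(-155 + (16*(3*2) + 141)) - 703 = 197*(-155 + (16*6 + 141)) - 703 = 197*(-155 + (96 + 141)) - 703 = 197*(-155 + 237) - 703 = 197*82 - 703 = 16154 - 703 = 15451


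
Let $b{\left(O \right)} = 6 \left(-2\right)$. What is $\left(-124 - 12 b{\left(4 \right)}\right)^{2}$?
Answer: $400$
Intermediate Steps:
$b{\left(O \right)} = -12$
$\left(-124 - 12 b{\left(4 \right)}\right)^{2} = \left(-124 - -144\right)^{2} = \left(-124 + 144\right)^{2} = 20^{2} = 400$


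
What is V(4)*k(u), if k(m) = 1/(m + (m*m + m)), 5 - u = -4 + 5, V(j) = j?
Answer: ⅙ ≈ 0.16667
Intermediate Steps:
u = 4 (u = 5 - (-4 + 5) = 5 - 1*1 = 5 - 1 = 4)
k(m) = 1/(m² + 2*m) (k(m) = 1/(m + (m² + m)) = 1/(m + (m + m²)) = 1/(m² + 2*m))
V(4)*k(u) = 4*(1/(4*(2 + 4))) = 4*((¼)/6) = 4*((¼)*(⅙)) = 4*(1/24) = ⅙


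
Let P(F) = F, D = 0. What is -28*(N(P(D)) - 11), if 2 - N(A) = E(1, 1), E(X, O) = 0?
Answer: 252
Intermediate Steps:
N(A) = 2 (N(A) = 2 - 1*0 = 2 + 0 = 2)
-28*(N(P(D)) - 11) = -28*(2 - 11) = -28*(-9) = 252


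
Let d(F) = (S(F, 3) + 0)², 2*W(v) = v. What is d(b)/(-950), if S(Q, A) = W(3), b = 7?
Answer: -9/3800 ≈ -0.0023684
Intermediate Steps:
W(v) = v/2
S(Q, A) = 3/2 (S(Q, A) = (½)*3 = 3/2)
d(F) = 9/4 (d(F) = (3/2 + 0)² = (3/2)² = 9/4)
d(b)/(-950) = (9/4)/(-950) = (9/4)*(-1/950) = -9/3800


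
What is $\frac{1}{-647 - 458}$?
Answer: $- \frac{1}{1105} \approx -0.00090498$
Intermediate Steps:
$\frac{1}{-647 - 458} = \frac{1}{-1105} = - \frac{1}{1105}$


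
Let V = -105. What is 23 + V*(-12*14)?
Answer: 17663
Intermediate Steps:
23 + V*(-12*14) = 23 - (-1260)*14 = 23 - 105*(-168) = 23 + 17640 = 17663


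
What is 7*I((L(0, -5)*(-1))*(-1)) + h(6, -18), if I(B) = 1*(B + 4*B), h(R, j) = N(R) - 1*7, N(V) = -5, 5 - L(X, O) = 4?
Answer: 23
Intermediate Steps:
L(X, O) = 1 (L(X, O) = 5 - 1*4 = 5 - 4 = 1)
h(R, j) = -12 (h(R, j) = -5 - 1*7 = -5 - 7 = -12)
I(B) = 5*B (I(B) = 1*(5*B) = 5*B)
7*I((L(0, -5)*(-1))*(-1)) + h(6, -18) = 7*(5*((1*(-1))*(-1))) - 12 = 7*(5*(-1*(-1))) - 12 = 7*(5*1) - 12 = 7*5 - 12 = 35 - 12 = 23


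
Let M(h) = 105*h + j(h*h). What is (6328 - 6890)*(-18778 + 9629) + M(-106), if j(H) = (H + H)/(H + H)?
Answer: 5130609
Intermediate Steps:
j(H) = 1 (j(H) = (2*H)/((2*H)) = (2*H)*(1/(2*H)) = 1)
M(h) = 1 + 105*h (M(h) = 105*h + 1 = 1 + 105*h)
(6328 - 6890)*(-18778 + 9629) + M(-106) = (6328 - 6890)*(-18778 + 9629) + (1 + 105*(-106)) = -562*(-9149) + (1 - 11130) = 5141738 - 11129 = 5130609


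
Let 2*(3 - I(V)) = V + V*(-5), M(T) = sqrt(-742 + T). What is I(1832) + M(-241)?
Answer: 3667 + I*sqrt(983) ≈ 3667.0 + 31.353*I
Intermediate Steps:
I(V) = 3 + 2*V (I(V) = 3 - (V + V*(-5))/2 = 3 - (V - 5*V)/2 = 3 - (-2)*V = 3 + 2*V)
I(1832) + M(-241) = (3 + 2*1832) + sqrt(-742 - 241) = (3 + 3664) + sqrt(-983) = 3667 + I*sqrt(983)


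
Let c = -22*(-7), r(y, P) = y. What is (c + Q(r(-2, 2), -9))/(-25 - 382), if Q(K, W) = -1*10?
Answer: -144/407 ≈ -0.35381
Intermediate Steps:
Q(K, W) = -10
c = 154
(c + Q(r(-2, 2), -9))/(-25 - 382) = (154 - 10)/(-25 - 382) = 144/(-407) = 144*(-1/407) = -144/407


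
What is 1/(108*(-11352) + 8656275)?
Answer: 1/7430259 ≈ 1.3458e-7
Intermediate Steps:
1/(108*(-11352) + 8656275) = 1/(-1226016 + 8656275) = 1/7430259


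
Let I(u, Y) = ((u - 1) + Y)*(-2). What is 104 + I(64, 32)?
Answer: -86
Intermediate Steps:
I(u, Y) = 2 - 2*Y - 2*u (I(u, Y) = ((-1 + u) + Y)*(-2) = (-1 + Y + u)*(-2) = 2 - 2*Y - 2*u)
104 + I(64, 32) = 104 + (2 - 2*32 - 2*64) = 104 + (2 - 64 - 128) = 104 - 190 = -86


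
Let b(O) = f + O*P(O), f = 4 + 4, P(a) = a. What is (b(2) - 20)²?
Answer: 64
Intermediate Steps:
f = 8
b(O) = 8 + O² (b(O) = 8 + O*O = 8 + O²)
(b(2) - 20)² = ((8 + 2²) - 20)² = ((8 + 4) - 20)² = (12 - 20)² = (-8)² = 64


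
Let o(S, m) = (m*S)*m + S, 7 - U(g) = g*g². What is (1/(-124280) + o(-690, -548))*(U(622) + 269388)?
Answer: 6190098986626283250453/124280 ≈ 4.9808e+16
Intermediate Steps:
U(g) = 7 - g³ (U(g) = 7 - g*g² = 7 - g³)
o(S, m) = S + S*m² (o(S, m) = (S*m)*m + S = S*m² + S = S + S*m²)
(1/(-124280) + o(-690, -548))*(U(622) + 269388) = (1/(-124280) - 690*(1 + (-548)²))*((7 - 1*622³) + 269388) = (-1/124280 - 690*(1 + 300304))*((7 - 1*240641848) + 269388) = (-1/124280 - 690*300305)*((7 - 240641848) + 269388) = (-1/124280 - 207210450)*(-240641841 + 269388) = -25752114726001/124280*(-240372453) = 6190098986626283250453/124280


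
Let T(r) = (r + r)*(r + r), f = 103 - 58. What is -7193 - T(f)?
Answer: -15293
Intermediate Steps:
f = 45
T(r) = 4*r² (T(r) = (2*r)*(2*r) = 4*r²)
-7193 - T(f) = -7193 - 4*45² = -7193 - 4*2025 = -7193 - 1*8100 = -7193 - 8100 = -15293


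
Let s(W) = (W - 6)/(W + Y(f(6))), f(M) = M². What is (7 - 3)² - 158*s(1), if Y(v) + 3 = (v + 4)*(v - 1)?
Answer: 11579/699 ≈ 16.565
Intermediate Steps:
Y(v) = -3 + (-1 + v)*(4 + v) (Y(v) = -3 + (v + 4)*(v - 1) = -3 + (4 + v)*(-1 + v) = -3 + (-1 + v)*(4 + v))
s(W) = (-6 + W)/(1397 + W) (s(W) = (W - 6)/(W + (-7 + (6²)² + 3*6²)) = (-6 + W)/(W + (-7 + 36² + 3*36)) = (-6 + W)/(W + (-7 + 1296 + 108)) = (-6 + W)/(W + 1397) = (-6 + W)/(1397 + W))
(7 - 3)² - 158*s(1) = (7 - 3)² - 158*(-6 + 1)/(1397 + 1) = 4² - 158*(-5)/1398 = 16 - 79*(-5)/699 = 16 - 158*(-5/1398) = 16 + 395/699 = 11579/699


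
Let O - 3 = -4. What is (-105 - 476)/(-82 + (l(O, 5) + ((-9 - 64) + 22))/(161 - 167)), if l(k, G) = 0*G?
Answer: 166/21 ≈ 7.9048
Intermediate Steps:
O = -1 (O = 3 - 4 = -1)
l(k, G) = 0
(-105 - 476)/(-82 + (l(O, 5) + ((-9 - 64) + 22))/(161 - 167)) = (-105 - 476)/(-82 + (0 + ((-9 - 64) + 22))/(161 - 167)) = -581/(-82 + (0 + (-73 + 22))/(-6)) = -581/(-82 + (0 - 51)*(-⅙)) = -581/(-82 - 51*(-⅙)) = -581/(-82 + 17/2) = -581/(-147/2) = -581*(-2/147) = 166/21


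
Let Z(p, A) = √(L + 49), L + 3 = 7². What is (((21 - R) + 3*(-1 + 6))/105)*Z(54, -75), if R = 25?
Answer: 11*√95/105 ≈ 1.0211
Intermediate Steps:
L = 46 (L = -3 + 7² = -3 + 49 = 46)
Z(p, A) = √95 (Z(p, A) = √(46 + 49) = √95)
(((21 - R) + 3*(-1 + 6))/105)*Z(54, -75) = (((21 - 1*25) + 3*(-1 + 6))/105)*√95 = (((21 - 25) + 3*5)*(1/105))*√95 = ((-4 + 15)*(1/105))*√95 = (11*(1/105))*√95 = 11*√95/105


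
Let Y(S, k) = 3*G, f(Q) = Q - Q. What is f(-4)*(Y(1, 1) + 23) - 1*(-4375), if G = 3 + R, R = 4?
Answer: 4375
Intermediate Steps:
G = 7 (G = 3 + 4 = 7)
f(Q) = 0
Y(S, k) = 21 (Y(S, k) = 3*7 = 21)
f(-4)*(Y(1, 1) + 23) - 1*(-4375) = 0*(21 + 23) - 1*(-4375) = 0*44 + 4375 = 0 + 4375 = 4375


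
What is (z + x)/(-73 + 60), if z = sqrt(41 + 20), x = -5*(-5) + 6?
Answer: -31/13 - sqrt(61)/13 ≈ -2.9854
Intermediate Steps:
x = 31 (x = 25 + 6 = 31)
z = sqrt(61) ≈ 7.8102
(z + x)/(-73 + 60) = (sqrt(61) + 31)/(-73 + 60) = (31 + sqrt(61))/(-13) = (31 + sqrt(61))*(-1/13) = -31/13 - sqrt(61)/13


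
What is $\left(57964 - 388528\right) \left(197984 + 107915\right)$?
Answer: $-101119197036$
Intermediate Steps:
$\left(57964 - 388528\right) \left(197984 + 107915\right) = \left(-330564\right) 305899 = -101119197036$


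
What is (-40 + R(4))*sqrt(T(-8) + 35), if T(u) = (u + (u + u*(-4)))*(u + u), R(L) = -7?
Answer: -47*I*sqrt(221) ≈ -698.71*I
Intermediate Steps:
T(u) = -4*u**2 (T(u) = (u + (u - 4*u))*(2*u) = (u - 3*u)*(2*u) = (-2*u)*(2*u) = -4*u**2)
(-40 + R(4))*sqrt(T(-8) + 35) = (-40 - 7)*sqrt(-4*(-8)**2 + 35) = -47*sqrt(-4*64 + 35) = -47*sqrt(-256 + 35) = -47*I*sqrt(221)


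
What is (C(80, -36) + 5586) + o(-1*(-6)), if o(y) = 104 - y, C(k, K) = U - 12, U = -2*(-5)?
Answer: 5682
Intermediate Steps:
U = 10
C(k, K) = -2 (C(k, K) = 10 - 12 = -2)
(C(80, -36) + 5586) + o(-1*(-6)) = (-2 + 5586) + (104 - (-1)*(-6)) = 5584 + (104 - 1*6) = 5584 + (104 - 6) = 5584 + 98 = 5682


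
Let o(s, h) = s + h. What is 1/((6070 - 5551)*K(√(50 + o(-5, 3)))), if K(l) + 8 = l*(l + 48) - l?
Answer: -5/6775026 + 47*√3/13550052 ≈ 5.2698e-6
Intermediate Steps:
o(s, h) = h + s
K(l) = -8 - l + l*(48 + l) (K(l) = -8 + (l*(l + 48) - l) = -8 + (l*(48 + l) - l) = -8 + (-l + l*(48 + l)) = -8 - l + l*(48 + l))
1/((6070 - 5551)*K(√(50 + o(-5, 3)))) = 1/((6070 - 5551)*(-8 + (√(50 + (3 - 5)))² + 47*√(50 + (3 - 5)))) = 1/(519*(-8 + (√(50 - 2))² + 47*√(50 - 2))) = 1/(519*(-8 + (√48)² + 47*√48)) = 1/(519*(-8 + (4*√3)² + 47*(4*√3))) = 1/(519*(-8 + 48 + 188*√3)) = 1/(519*(40 + 188*√3))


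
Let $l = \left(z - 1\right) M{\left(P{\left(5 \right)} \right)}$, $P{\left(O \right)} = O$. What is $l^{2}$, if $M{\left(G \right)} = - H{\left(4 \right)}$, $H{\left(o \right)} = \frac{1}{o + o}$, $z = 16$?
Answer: $\frac{225}{64} \approx 3.5156$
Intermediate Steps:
$H{\left(o \right)} = \frac{1}{2 o}$
$M{\left(G \right)} = - \frac{1}{8}$ ($M{\left(G \right)} = - \frac{1}{2 \cdot 4} = \left(-1\right) \frac{1}{8} = - \frac{1}{8}$)
$l = - \frac{15}{8}$ ($l = \left(16 - 1\right) \left(- \frac{1}{8}\right) = 15 \left(- \frac{1}{8}\right) = - \frac{15}{8} \approx -1.875$)
$l^{2} = \left(- \frac{15}{8}\right)^{2} = \frac{225}{64}$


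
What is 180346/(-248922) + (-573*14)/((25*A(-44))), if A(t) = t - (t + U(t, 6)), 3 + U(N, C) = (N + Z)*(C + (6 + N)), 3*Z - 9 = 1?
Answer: -5785317449/12119389875 ≈ -0.47736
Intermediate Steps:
Z = 10/3 (Z = 3 + (⅓)*1 = 3 + ⅓ = 10/3 ≈ 3.3333)
U(N, C) = -3 + (10/3 + N)*(6 + C + N) (U(N, C) = -3 + (N + 10/3)*(C + (6 + N)) = -3 + (10/3 + N)*(6 + C + N))
A(t) = -37 - t² - 46*t/3 (A(t) = t - (t + (17 + t² + (10/3)*6 + 28*t/3 + 6*t)) = t - (t + (17 + t² + 20 + 28*t/3 + 6*t)) = t - (t + (37 + t² + 46*t/3)) = t - (37 + t² + 49*t/3) = t + (-37 - t² - 49*t/3) = -37 - t² - 46*t/3)
180346/(-248922) + (-573*14)/((25*A(-44))) = 180346/(-248922) + (-573*14)/((25*(-37 - 1*(-44)² - 46/3*(-44)))) = 180346*(-1/248922) - 8022*1/(25*(-37 - 1*1936 + 2024/3)) = -90173/124461 - 8022*1/(25*(-37 - 1936 + 2024/3)) = -90173/124461 - 8022/(25*(-3895/3)) = -90173/124461 - 8022/(-97375/3) = -90173/124461 - 8022*(-3/97375) = -90173/124461 + 24066/97375 = -5785317449/12119389875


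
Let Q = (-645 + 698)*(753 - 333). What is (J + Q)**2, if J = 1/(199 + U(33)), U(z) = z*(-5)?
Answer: 572808299281/1156 ≈ 4.9551e+8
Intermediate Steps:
U(z) = -5*z
J = 1/34 (J = 1/(199 - 5*33) = 1/(199 - 165) = 1/34 ≈ 0.029412)
Q = 22260 (Q = 53*420 = 22260)
(J + Q)**2 = (1/34 + 22260)**2 = (756841/34)**2 = 572808299281/1156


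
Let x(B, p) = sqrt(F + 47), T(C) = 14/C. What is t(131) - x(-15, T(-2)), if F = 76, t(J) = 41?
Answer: 41 - sqrt(123) ≈ 29.909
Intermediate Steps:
x(B, p) = sqrt(123) (x(B, p) = sqrt(76 + 47) = sqrt(123))
t(131) - x(-15, T(-2)) = 41 - sqrt(123)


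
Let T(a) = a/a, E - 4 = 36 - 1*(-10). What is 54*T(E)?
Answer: 54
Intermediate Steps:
E = 50 (E = 4 + (36 - 1*(-10)) = 4 + (36 + 10) = 4 + 46 = 50)
T(a) = 1
54*T(E) = 54*1 = 54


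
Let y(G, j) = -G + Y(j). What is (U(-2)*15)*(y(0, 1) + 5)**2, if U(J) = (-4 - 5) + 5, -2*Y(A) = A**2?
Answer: -1215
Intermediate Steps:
Y(A) = -A**2/2
y(G, j) = -G - j**2/2
U(J) = -4 (U(J) = -9 + 5 = -4)
(U(-2)*15)*(y(0, 1) + 5)**2 = (-4*15)*((-1*0 - 1/2*1**2) + 5)**2 = -60*((0 - 1/2*1) + 5)**2 = -60*((0 - 1/2) + 5)**2 = -60*(-1/2 + 5)**2 = -60*(9/2)**2 = -60*81/4 = -1215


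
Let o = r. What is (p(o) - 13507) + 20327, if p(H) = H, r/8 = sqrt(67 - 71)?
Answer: 6820 + 16*I ≈ 6820.0 + 16.0*I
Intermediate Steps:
r = 16*I (r = 8*sqrt(67 - 71) = 8*sqrt(-4) = 8*(2*I) = 16*I ≈ 16.0*I)
o = 16*I ≈ 16.0*I
(p(o) - 13507) + 20327 = (16*I - 13507) + 20327 = (-13507 + 16*I) + 20327 = 6820 + 16*I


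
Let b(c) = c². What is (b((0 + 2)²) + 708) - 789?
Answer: -65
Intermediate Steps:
(b((0 + 2)²) + 708) - 789 = (((0 + 2)²)² + 708) - 789 = ((2²)² + 708) - 789 = (4² + 708) - 789 = (16 + 708) - 789 = 724 - 789 = -65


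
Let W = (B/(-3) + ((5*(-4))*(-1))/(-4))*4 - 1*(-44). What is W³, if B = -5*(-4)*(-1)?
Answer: 3511808/27 ≈ 1.3007e+5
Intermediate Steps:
B = -20 (B = 20*(-1) = -20)
W = 152/3 (W = (-20/(-3) + ((5*(-4))*(-1))/(-4))*4 - 1*(-44) = (-20*(-⅓) - 20*(-1)*(-¼))*4 + 44 = (20/3 + 20*(-¼))*4 + 44 = (20/3 - 5)*4 + 44 = (5/3)*4 + 44 = 20/3 + 44 = 152/3 ≈ 50.667)
W³ = (152/3)³ = 3511808/27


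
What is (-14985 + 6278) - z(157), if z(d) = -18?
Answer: -8689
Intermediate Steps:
(-14985 + 6278) - z(157) = (-14985 + 6278) - 1*(-18) = -8707 + 18 = -8689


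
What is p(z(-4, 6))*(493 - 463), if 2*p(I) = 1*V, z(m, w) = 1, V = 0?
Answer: 0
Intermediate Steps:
p(I) = 0 (p(I) = (1*0)/2 = (1/2)*0 = 0)
p(z(-4, 6))*(493 - 463) = 0*(493 - 463) = 0*30 = 0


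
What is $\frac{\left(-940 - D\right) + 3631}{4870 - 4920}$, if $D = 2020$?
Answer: $- \frac{671}{50} \approx -13.42$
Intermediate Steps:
$\frac{\left(-940 - D\right) + 3631}{4870 - 4920} = \frac{\left(-940 - 2020\right) + 3631}{4870 - 4920} = \frac{\left(-940 - 2020\right) + 3631}{-50} = \left(-2960 + 3631\right) \left(- \frac{1}{50}\right) = 671 \left(- \frac{1}{50}\right) = - \frac{671}{50}$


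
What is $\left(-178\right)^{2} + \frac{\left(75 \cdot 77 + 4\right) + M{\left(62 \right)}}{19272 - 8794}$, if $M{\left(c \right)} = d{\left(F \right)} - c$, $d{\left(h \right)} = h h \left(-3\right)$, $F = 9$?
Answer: $\frac{165995213}{5239} \approx 31685.0$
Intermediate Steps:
$d{\left(h \right)} = - 3 h^{2}$ ($d{\left(h \right)} = h^{2} \left(-3\right) = - 3 h^{2}$)
$M{\left(c \right)} = -243 - c$ ($M{\left(c \right)} = - 3 \cdot 9^{2} - c = \left(-3\right) 81 - c = -243 - c$)
$\left(-178\right)^{2} + \frac{\left(75 \cdot 77 + 4\right) + M{\left(62 \right)}}{19272 - 8794} = \left(-178\right)^{2} + \frac{\left(75 \cdot 77 + 4\right) - 305}{19272 - 8794} = 31684 + \frac{\left(5775 + 4\right) - 305}{10478} = 31684 + \left(5779 - 305\right) \frac{1}{10478} = 31684 + 5474 \cdot \frac{1}{10478} = 31684 + \frac{2737}{5239} = \frac{165995213}{5239}$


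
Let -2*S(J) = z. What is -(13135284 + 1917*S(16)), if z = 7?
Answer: -26257149/2 ≈ -1.3129e+7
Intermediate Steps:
S(J) = -7/2 (S(J) = -1/2*7 = -7/2)
-(13135284 + 1917*S(16)) = -1917/(1/(-7/2 + 6852)) = -1917/(1/(13697/2)) = -1917/2/13697 = -1917*13697/2 = -26257149/2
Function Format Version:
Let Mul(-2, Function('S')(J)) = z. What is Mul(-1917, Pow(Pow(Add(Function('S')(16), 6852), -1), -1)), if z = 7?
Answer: Rational(-26257149, 2) ≈ -1.3129e+7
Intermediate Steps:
Function('S')(J) = Rational(-7, 2) (Function('S')(J) = Mul(Rational(-1, 2), 7) = Rational(-7, 2))
Mul(-1917, Pow(Pow(Add(Function('S')(16), 6852), -1), -1)) = Mul(-1917, Pow(Pow(Add(Rational(-7, 2), 6852), -1), -1)) = Mul(-1917, Pow(Pow(Rational(13697, 2), -1), -1)) = Mul(-1917, Pow(Rational(2, 13697), -1)) = Mul(-1917, Rational(13697, 2)) = Rational(-26257149, 2)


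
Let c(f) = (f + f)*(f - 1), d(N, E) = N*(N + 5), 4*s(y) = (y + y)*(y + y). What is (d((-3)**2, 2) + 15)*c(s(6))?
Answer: 355320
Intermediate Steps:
s(y) = y**2 (s(y) = ((y + y)*(y + y))/4 = ((2*y)*(2*y))/4 = (4*y**2)/4 = y**2)
d(N, E) = N*(5 + N)
c(f) = 2*f*(-1 + f) (c(f) = (2*f)*(-1 + f) = 2*f*(-1 + f))
(d((-3)**2, 2) + 15)*c(s(6)) = ((-3)**2*(5 + (-3)**2) + 15)*(2*6**2*(-1 + 6**2)) = (9*(5 + 9) + 15)*(2*36*(-1 + 36)) = (9*14 + 15)*(2*36*35) = (126 + 15)*2520 = 141*2520 = 355320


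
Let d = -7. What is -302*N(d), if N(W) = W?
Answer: 2114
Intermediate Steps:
-302*N(d) = -302*(-7) = 2114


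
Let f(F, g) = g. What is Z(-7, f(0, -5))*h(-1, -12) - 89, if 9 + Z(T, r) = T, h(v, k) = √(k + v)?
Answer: -89 - 16*I*√13 ≈ -89.0 - 57.689*I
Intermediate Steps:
Z(T, r) = -9 + T
Z(-7, f(0, -5))*h(-1, -12) - 89 = (-9 - 7)*√(-12 - 1) - 89 = -16*I*√13 - 89 = -89 - 16*I*√13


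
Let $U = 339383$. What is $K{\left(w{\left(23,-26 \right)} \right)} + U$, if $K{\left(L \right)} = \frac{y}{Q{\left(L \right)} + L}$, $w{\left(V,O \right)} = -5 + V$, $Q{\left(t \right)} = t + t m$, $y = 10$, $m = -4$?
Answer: $\frac{6108889}{18} \approx 3.3938 \cdot 10^{5}$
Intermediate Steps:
$Q{\left(t \right)} = - 3 t$ ($Q{\left(t \right)} = t + t \left(-4\right) = t - 4 t = - 3 t$)
$K{\left(L \right)} = - \frac{5}{L}$ ($K{\left(L \right)} = \frac{1}{- 3 L + L} 10 = \frac{1}{\left(-2\right) L} 10 = - \frac{1}{2 L} 10 = - \frac{5}{L}$)
$K{\left(w{\left(23,-26 \right)} \right)} + U = - \frac{5}{-5 + 23} + 339383 = - \frac{5}{18} + 339383 = \frac{6108889}{18}$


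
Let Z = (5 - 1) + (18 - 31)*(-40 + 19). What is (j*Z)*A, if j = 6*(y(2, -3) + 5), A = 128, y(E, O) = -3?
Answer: 425472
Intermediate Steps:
j = 12 (j = 6*(-3 + 5) = 6*2 = 12)
Z = 277 (Z = 4 - 13*(-21) = 4 + 273 = 277)
(j*Z)*A = (12*277)*128 = 3324*128 = 425472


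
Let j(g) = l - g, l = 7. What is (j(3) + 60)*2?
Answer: 128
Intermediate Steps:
j(g) = 7 - g
(j(3) + 60)*2 = ((7 - 1*3) + 60)*2 = ((7 - 3) + 60)*2 = (4 + 60)*2 = 64*2 = 128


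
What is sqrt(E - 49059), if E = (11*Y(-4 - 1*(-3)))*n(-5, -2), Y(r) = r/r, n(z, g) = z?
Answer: I*sqrt(49114) ≈ 221.62*I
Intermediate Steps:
Y(r) = 1
E = -55 (E = (11*1)*(-5) = 11*(-5) = -55)
sqrt(E - 49059) = sqrt(-55 - 49059) = sqrt(-49114) = I*sqrt(49114)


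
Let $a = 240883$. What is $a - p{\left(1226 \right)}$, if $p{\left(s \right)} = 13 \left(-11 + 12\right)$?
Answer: $240870$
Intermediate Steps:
$p{\left(s \right)} = 13$ ($p{\left(s \right)} = 13 \cdot 1 = 13$)
$a - p{\left(1226 \right)} = 240883 - 13 = 240870$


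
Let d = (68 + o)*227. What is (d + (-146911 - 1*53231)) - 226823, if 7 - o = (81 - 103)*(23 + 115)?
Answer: 279232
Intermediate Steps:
o = 3043 (o = 7 - (81 - 103)*(23 + 115) = 7 - (-22)*138 = 7 - 1*(-3036) = 7 + 3036 = 3043)
d = 706197 (d = (68 + 3043)*227 = 3111*227 = 706197)
(d + (-146911 - 1*53231)) - 226823 = (706197 + (-146911 - 1*53231)) - 226823 = (706197 + (-146911 - 53231)) - 226823 = (706197 - 200142) - 226823 = 506055 - 226823 = 279232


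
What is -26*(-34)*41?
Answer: 36244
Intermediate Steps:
-26*(-34)*41 = 884*41 = 36244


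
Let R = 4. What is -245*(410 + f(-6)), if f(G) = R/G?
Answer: -300860/3 ≈ -1.0029e+5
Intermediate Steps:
f(G) = 4/G
-245*(410 + f(-6)) = -245*(410 + 4/(-6)) = -245*(410 + 4*(-⅙)) = -245*(410 - ⅔) = -245*1228/3 = -300860/3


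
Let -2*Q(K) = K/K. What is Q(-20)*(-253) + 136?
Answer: 525/2 ≈ 262.50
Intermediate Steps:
Q(K) = -½ (Q(K) = -K/(2*K) = -½*1 = -½)
Q(-20)*(-253) + 136 = -½*(-253) + 136 = 253/2 + 136 = 525/2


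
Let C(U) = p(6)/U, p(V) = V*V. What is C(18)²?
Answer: 4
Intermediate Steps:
p(V) = V²
C(U) = 36/U (C(U) = 6²/U = 36/U)
C(18)² = (36/18)² = (36*(1/18))² = 2² = 4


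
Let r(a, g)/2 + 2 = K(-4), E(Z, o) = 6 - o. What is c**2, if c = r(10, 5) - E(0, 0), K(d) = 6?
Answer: 4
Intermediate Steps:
r(a, g) = 8 (r(a, g) = -4 + 2*6 = -4 + 12 = 8)
c = 2 (c = 8 - (6 - 1*0) = 8 - (6 + 0) = 8 - 1*6 = 8 - 6 = 2)
c**2 = 2**2 = 4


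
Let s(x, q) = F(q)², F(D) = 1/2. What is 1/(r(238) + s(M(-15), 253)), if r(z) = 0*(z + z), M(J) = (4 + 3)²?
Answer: 4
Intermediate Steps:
M(J) = 49 (M(J) = 7² = 49)
r(z) = 0 (r(z) = 0*(2*z) = 0)
F(D) = ½ (F(D) = 1*(½) = ½)
s(x, q) = ¼ (s(x, q) = (½)² = ¼)
1/(r(238) + s(M(-15), 253)) = 1/(0 + ¼) = 1/(¼) = 4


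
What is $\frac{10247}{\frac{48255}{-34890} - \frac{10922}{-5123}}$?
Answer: $\frac{122104256206}{8923881} \approx 13683.0$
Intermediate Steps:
$\frac{10247}{\frac{48255}{-34890} - \frac{10922}{-5123}} = \frac{10247}{48255 \left(- \frac{1}{34890}\right) - - \frac{10922}{5123}} = \frac{10247}{- \frac{3217}{2326} + \frac{10922}{5123}} = \frac{10247}{\frac{8923881}{11916098}} = 10247 \cdot \frac{11916098}{8923881} = \frac{122104256206}{8923881}$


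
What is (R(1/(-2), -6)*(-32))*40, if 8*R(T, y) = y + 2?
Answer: 640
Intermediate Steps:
R(T, y) = ¼ + y/8 (R(T, y) = (y + 2)/8 = (2 + y)/8 = ¼ + y/8)
(R(1/(-2), -6)*(-32))*40 = ((¼ + (⅛)*(-6))*(-32))*40 = ((¼ - ¾)*(-32))*40 = -½*(-32)*40 = 16*40 = 640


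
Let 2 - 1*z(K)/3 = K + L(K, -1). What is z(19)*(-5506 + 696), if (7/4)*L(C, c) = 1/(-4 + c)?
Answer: 1705626/7 ≈ 2.4366e+5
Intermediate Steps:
L(C, c) = 4/(7*(-4 + c))
z(K) = 222/35 - 3*K (z(K) = 6 - 3*(K + 4/(7*(-4 - 1))) = 6 - 3*(K + (4/7)/(-5)) = 6 - 3*(K + (4/7)*(-1/5)) = 6 - 3*(K - 4/35) = 6 - 3*(-4/35 + K) = 6 + (12/35 - 3*K) = 222/35 - 3*K)
z(19)*(-5506 + 696) = (222/35 - 3*19)*(-5506 + 696) = (222/35 - 57)*(-4810) = -1773/35*(-4810) = 1705626/7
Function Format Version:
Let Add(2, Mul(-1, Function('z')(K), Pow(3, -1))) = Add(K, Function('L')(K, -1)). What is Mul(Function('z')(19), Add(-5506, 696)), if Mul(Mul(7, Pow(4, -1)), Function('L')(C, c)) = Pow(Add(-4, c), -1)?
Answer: Rational(1705626, 7) ≈ 2.4366e+5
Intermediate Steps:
Function('L')(C, c) = Mul(Rational(4, 7), Pow(Add(-4, c), -1))
Function('z')(K) = Add(Rational(222, 35), Mul(-3, K)) (Function('z')(K) = Add(6, Mul(-3, Add(K, Mul(Rational(4, 7), Pow(Add(-4, -1), -1))))) = Add(6, Mul(-3, Add(K, Mul(Rational(4, 7), Pow(-5, -1))))) = Add(6, Mul(-3, Add(K, Mul(Rational(4, 7), Rational(-1, 5))))) = Add(6, Mul(-3, Add(K, Rational(-4, 35)))) = Add(6, Mul(-3, Add(Rational(-4, 35), K))) = Add(6, Add(Rational(12, 35), Mul(-3, K))) = Add(Rational(222, 35), Mul(-3, K)))
Mul(Function('z')(19), Add(-5506, 696)) = Mul(Add(Rational(222, 35), Mul(-3, 19)), Add(-5506, 696)) = Mul(Add(Rational(222, 35), -57), -4810) = Mul(Rational(-1773, 35), -4810) = Rational(1705626, 7)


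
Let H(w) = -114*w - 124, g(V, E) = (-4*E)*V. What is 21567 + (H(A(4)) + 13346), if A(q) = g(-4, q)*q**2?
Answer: -81947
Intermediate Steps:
g(V, E) = -4*E*V
A(q) = 16*q**3 (A(q) = (-4*q*(-4))*q**2 = (16*q)*q**2 = 16*q**3)
H(w) = -124 - 114*w
21567 + (H(A(4)) + 13346) = 21567 + ((-124 - 1824*4**3) + 13346) = 21567 + ((-124 - 1824*64) + 13346) = 21567 + ((-124 - 114*1024) + 13346) = 21567 + ((-124 - 116736) + 13346) = 21567 + (-116860 + 13346) = 21567 - 103514 = -81947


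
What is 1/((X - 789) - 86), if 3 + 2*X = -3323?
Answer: -1/2538 ≈ -0.00039401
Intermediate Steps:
X = -1663 (X = -3/2 + (½)*(-3323) = -3/2 - 3323/2 = -1663)
1/((X - 789) - 86) = 1/((-1663 - 789) - 86) = 1/(-2452 - 86) = 1/(-2538) = -1/2538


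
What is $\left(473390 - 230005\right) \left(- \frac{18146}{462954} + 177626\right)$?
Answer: $\frac{10007096645490665}{231477} \approx 4.3231 \cdot 10^{10}$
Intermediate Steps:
$\left(473390 - 230005\right) \left(- \frac{18146}{462954} + 177626\right) = 243385 \left(\left(-18146\right) \frac{1}{462954} + 177626\right) = 243385 \left(- \frac{9073}{231477} + 177626\right) = 243385 \cdot \frac{41116324529}{231477} = \frac{10007096645490665}{231477}$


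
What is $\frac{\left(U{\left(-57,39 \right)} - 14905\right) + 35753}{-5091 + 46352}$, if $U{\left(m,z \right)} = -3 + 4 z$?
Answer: $\frac{21001}{41261} \approx 0.50898$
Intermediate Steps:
$\frac{\left(U{\left(-57,39 \right)} - 14905\right) + 35753}{-5091 + 46352} = \frac{\left(\left(-3 + 4 \cdot 39\right) - 14905\right) + 35753}{-5091 + 46352} = \frac{\left(\left(-3 + 156\right) - 14905\right) + 35753}{41261} = \left(\left(153 - 14905\right) + 35753\right) \frac{1}{41261} = \left(-14752 + 35753\right) \frac{1}{41261} = 21001 \cdot \frac{1}{41261} = \frac{21001}{41261}$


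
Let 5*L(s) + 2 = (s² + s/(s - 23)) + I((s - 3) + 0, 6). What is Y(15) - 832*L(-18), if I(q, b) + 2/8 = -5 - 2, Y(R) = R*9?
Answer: -10724053/205 ≈ -52312.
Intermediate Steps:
Y(R) = 9*R
I(q, b) = -29/4 (I(q, b) = -¼ + (-5 - 2) = -¼ - 7 = -29/4)
L(s) = -37/20 + s²/5 + s/(5*(-23 + s)) (L(s) = -⅖ + ((s² + s/(s - 23)) - 29/4)/5 = -⅖ + ((s² + s/(-23 + s)) - 29/4)/5 = -⅖ + (-29/4 + s² + s/(-23 + s))/5 = -⅖ + (-29/20 + s²/5 + s/(5*(-23 + s))) = -37/20 + s²/5 + s/(5*(-23 + s)))
Y(15) - 832*L(-18) = 9*15 - 208*(851 - 92*(-18)² - 33*(-18) + 4*(-18)³)/(5*(-23 - 18)) = 135 - 208*(851 - 92*324 + 594 + 4*(-5832))/(5*(-41)) = 135 - 208*(-1)*(851 - 29808 + 594 - 23328)/(5*41) = 135 - 208*(-1)*(-51691)/(5*41) = 135 - 832*51691/820 = 135 - 10751728/205 = -10724053/205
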